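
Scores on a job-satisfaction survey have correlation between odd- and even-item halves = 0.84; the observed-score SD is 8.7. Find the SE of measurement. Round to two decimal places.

Full-length reliability (Spearman-Brown) = 2(0.84)/(1+0.84) ≈ 0.913
SEM = 8.700·√(1 − 0.913) ≈ 2.565

2.57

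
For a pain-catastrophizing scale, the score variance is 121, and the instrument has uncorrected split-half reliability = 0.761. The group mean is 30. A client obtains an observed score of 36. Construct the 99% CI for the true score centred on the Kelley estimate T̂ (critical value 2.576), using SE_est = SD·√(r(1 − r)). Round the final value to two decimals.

[25.48, 44.89]

σ = 121^(1/2) = 11.000
Full-length reliability (Spearman-Brown) = 2(0.761)/(1+0.761) ≈ 0.864
T̂ = 0.864(36) + 0.136(30) ≈ 35.186
SE_est = SD · √(r(1 − r)) = 11.000 · √0.117 ≈ 11.000 · 0.342 ≈ 3.767
99% CI: 35.186 ± 9.705 ≈ (25.481, 44.890)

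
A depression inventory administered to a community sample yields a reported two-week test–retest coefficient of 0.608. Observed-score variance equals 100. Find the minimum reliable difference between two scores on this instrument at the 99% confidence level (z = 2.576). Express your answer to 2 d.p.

SD = √100 ≈ 10.000
SEM = 10.000 * √(1 − 0.608) = 10.000 * √0.392 ≈ 10.000 * 0.626 ≈ 6.261
SE_diff = √2 * SEM ≈ 8.854
Smallest detectable difference = 2.576*8.854 ≈ 22.809

22.81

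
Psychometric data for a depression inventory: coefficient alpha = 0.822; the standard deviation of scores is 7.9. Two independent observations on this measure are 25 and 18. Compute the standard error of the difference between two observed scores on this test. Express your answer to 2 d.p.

4.71

SEM = 7.900×√(1 − 0.822) ≈ 3.333
SE_diff = √2 × SEM ≈ 4.714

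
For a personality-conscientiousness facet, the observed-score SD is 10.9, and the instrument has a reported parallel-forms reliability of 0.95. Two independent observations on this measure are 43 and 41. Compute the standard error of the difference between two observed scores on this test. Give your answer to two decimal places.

The standard error of measurement is 10.90000·√(1 − 0.95000) ≈ 10.90000·0.22361 ≈ 2.43731.
SE_diff = √2 · SEM ≈ 3.44688

3.45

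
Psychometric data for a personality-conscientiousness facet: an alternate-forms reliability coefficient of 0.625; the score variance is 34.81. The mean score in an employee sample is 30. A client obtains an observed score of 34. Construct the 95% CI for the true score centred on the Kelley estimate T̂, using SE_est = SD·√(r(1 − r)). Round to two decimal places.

SD = √34.81 ≃ 5.900
Estimated true score = 0.625*34 + (1 − 0.625)*30 ≃ 32.500
SE_est = 5.900·√[r(1 − r)] ≃ 2.856
CI = 32.500 ± 1.96 * 2.856 → [26.902, 38.098]

[26.90, 38.10]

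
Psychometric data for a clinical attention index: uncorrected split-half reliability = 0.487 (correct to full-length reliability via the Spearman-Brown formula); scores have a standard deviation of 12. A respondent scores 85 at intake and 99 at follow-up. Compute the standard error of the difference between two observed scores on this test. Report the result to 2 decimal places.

r_full = 2·0.487 / (1 + 0.487) ≃ 0.6550
The standard error of measurement is 12.0000·√(1 − 0.6550) ≃ 12.0000·0.5874 ≃ 7.0483.
SE_diff = SEM · √2 ≃ 7.0483 · 1.4142 ≃ 9.9678

9.97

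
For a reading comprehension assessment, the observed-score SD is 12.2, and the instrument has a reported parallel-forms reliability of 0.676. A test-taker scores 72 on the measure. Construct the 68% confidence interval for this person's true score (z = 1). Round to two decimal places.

SEM = 12.200 * √(1 − 0.676) = 12.200 * √0.324 ≈ 12.200 * 0.569 ≈ 6.944
Margin = 1 * 6.944 ≈ 6.944
68% CI: 72 ± 6.944 = [65.056, 78.944]

[65.06, 78.94]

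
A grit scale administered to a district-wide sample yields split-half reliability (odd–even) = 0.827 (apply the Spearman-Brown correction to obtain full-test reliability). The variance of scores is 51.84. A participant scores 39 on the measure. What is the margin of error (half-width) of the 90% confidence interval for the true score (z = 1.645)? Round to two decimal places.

σ = 51.84^(1/2) = 7.20000
Full-length reliability (Spearman-Brown) = 2(0.827)/(1+0.827) ≈ 0.90531
SEM = 7.20000 × √(1 − 0.90531) = 7.20000 × √0.09469 ≈ 7.20000 × 0.30772 ≈ 2.21557
Margin = 1.645 × 2.21557 ≈ 3.64462

3.64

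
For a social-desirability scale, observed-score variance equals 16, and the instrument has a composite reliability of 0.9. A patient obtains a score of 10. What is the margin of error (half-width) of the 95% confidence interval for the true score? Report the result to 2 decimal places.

2.48

SD = √16 = 4.000
SEM = 4.000 × √(1 − 0.900) = 4.000 × √0.100 ≃ 4.000 × 0.316 ≃ 1.265
1.96 × SEM ≃ 2.479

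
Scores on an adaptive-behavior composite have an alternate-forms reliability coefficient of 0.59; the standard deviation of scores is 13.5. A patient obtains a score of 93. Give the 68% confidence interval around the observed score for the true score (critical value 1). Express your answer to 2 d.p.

[84.36, 101.64]

The standard error of measurement is 13.50000·√(1 − 0.59000) ≈ 13.50000·0.64031 ≈ 8.64422.
Margin = 1 · 8.64422 ≈ 8.64422
Interval: (84.35578, 101.64422)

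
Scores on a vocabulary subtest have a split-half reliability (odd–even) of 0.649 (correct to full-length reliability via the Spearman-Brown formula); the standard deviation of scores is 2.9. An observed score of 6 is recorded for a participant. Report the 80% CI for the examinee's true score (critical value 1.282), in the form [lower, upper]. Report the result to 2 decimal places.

[4.28, 7.72]

Full-length reliability (Spearman-Brown) = 2(0.649)/(1+0.649) ≈ 0.7871
SEM = 2.9000 * √(1 − 0.7871) = 2.9000 * √0.2129 ≈ 2.9000 * 0.4614 ≈ 1.3380
Half-width = 1.282*1.3380 ≈ 1.7153
Interval: (4.2847, 7.7153)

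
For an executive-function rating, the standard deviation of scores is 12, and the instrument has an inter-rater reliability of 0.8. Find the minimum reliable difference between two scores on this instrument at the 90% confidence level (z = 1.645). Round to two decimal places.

SEM = 12.0000·√(1 − 0.8000) ≈ 5.3666
SE_diff = √2 · SEM ≈ 7.5895
Smallest detectable difference = 1.645·7.5895 ≈ 12.4847

12.48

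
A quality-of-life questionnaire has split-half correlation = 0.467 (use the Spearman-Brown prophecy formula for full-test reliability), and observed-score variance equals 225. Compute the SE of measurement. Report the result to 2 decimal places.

9.04

SD = √225 ≃ 15.0000
Full-length reliability (Spearman-Brown) = 2(0.467)/(1+0.467) ≃ 0.6367
SEM = 15.0000*√(1 − 0.6367) ≃ 9.0415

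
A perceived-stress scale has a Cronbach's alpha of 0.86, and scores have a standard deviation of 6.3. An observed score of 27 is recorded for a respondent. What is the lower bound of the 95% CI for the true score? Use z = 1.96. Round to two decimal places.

22.38

SEM = 6.30000*√(1 − 0.86000) ≈ 2.35724
1.96 * SEM ≈ 4.62020
Lower bound: 27 − 4.62020 = 22.37980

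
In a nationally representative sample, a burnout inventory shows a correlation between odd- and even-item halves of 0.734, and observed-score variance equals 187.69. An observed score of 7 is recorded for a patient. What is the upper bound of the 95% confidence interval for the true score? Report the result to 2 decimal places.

SD = √187.69 ≈ 13.7000
Spearman-Brown: r = 2(0.734) / (1 + 0.734) = 1.4680 / 1.7340 ≈ 0.8466
SEM = 13.7000 × √(1 − 0.8466) = 13.7000 × √0.1534 ≈ 13.7000 × 0.3917 ≈ 5.3658
1.96 × SEM ≈ 10.5170
Upper limit = 7 + 10.5170 ≈ 17.5170

17.52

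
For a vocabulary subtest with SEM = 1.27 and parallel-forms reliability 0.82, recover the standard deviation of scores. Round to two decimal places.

2.99

SD = 1.27 / √(1 − 0.82) ≈ 2.99342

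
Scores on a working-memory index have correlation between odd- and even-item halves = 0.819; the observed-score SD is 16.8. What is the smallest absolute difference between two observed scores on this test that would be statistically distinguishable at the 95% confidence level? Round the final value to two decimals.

14.69

r_full = 2·0.819 / (1 + 0.819) ≈ 0.90049
SEM = 16.80000 · √(1 − 0.90049) = 16.80000 · √0.09951 ≈ 16.80000 · 0.31544 ≈ 5.29947
Standard error of the difference = 5.29947·√2 ≈ 7.49458
Minimum reliable difference = 1.96 · SE_diff ≈ 1.96 · 7.49458 ≈ 14.68937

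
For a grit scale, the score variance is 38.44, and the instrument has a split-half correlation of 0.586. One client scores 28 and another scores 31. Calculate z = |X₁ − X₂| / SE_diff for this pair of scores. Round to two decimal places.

SD = √38.44 ≃ 6.200
Full-length reliability (Spearman-Brown) = 2(0.586)/(1+0.586) ≃ 0.739
SEM = 6.200·√(1 − 0.739) ≃ 3.168
SE_diff = √2 · SEM ≃ 4.480
z = |28 − 31| / 4.480 = 3 / 4.480 ≃ 0.670

0.67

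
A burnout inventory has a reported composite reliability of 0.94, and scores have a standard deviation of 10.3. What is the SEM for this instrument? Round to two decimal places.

2.52

SEM = 10.300 × √(1 − 0.940) = 10.300 × √0.060 ≈ 10.300 × 0.245 ≈ 2.523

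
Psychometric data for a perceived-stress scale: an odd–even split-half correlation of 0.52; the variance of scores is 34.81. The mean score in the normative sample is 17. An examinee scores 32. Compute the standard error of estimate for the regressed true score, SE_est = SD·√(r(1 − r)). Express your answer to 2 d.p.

SD = √34.81 ≃ 5.900
Full-length reliability (Spearman-Brown) = 2(0.52)/(1+0.52) ≃ 0.684
SE_est = 5.900·√[r(1 − r)] ≃ 2.742

2.74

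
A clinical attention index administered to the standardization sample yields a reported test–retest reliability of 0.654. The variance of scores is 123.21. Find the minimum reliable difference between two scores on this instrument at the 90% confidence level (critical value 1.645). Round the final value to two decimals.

SD = √123.21 = 11.100
SEM = 11.100 × √(1 − 0.654) = 11.100 × √0.346 ≈ 11.100 × 0.588 ≈ 6.529
SE_diff = √2 × SEM ≈ 9.234
Minimum reliable difference = 1.645 × SE_diff ≈ 1.645 × 9.234 ≈ 15.189

15.19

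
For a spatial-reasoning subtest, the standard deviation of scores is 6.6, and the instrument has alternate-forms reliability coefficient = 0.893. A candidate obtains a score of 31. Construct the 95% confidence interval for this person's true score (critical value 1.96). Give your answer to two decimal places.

[26.77, 35.23]

The standard error of measurement is 6.6000*√(1 − 0.8930) ≃ 6.6000*0.3271 ≃ 2.1589.
1.96 * SEM ≃ 4.2315
Interval: (26.7685, 35.2315)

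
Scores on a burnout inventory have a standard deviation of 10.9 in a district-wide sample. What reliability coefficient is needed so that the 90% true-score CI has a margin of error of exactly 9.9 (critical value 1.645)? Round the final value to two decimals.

SEM needed = half-width / z = 9.9/1.645 ≃ 6.018
r = 1 − (6.018/10.9)² ≃ 1 − 0.305 ≃ 0.695

0.70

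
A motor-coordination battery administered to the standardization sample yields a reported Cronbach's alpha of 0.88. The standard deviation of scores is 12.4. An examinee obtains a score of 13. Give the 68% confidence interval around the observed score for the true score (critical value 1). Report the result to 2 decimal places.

SEM = 12.40000 · √(1 − 0.88000) = 12.40000 · √0.12000 ≈ 12.40000 · 0.34641 ≈ 4.29549
1 · SEM ≈ 4.29549
CI = 13 ± 4.29549 → [8.70451, 17.29549]

[8.70, 17.30]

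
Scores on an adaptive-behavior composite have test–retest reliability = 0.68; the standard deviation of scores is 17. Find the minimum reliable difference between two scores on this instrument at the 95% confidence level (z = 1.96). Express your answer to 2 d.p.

SEM = 17.000×√(1 − 0.680) ≈ 9.617
Standard error of the difference = 9.617·√2 ≈ 13.600
Minimum reliable difference = 1.96 × SE_diff ≈ 1.96 × 13.600 ≈ 26.656

26.66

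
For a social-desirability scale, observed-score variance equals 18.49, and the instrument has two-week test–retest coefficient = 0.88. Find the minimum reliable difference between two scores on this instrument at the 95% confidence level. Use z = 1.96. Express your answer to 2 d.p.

σ = 18.49^(1/2) = 4.300
The standard error of measurement is 4.300*√(1 − 0.880) ≈ 4.300*0.346 ≈ 1.490.
SE_diff = √2 * SEM ≈ 2.107
Smallest detectable difference = 1.96*2.107 ≈ 4.129

4.13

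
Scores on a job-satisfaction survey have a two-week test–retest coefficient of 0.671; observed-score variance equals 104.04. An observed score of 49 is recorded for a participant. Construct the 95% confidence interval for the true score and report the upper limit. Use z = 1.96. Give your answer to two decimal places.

σ = 104.04^(1/2) = 10.20000
SEM = 10.20000 × √(1 − 0.67100) = 10.20000 × √0.32900 ≈ 10.20000 × 0.57359 ≈ 5.85057
Half-width = 1.96×5.85057 ≈ 11.46712
Upper bound: 49 + 11.46712 = 60.46712

60.47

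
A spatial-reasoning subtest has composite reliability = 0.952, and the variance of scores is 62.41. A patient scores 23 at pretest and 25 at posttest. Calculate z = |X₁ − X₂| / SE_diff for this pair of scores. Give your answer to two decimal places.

σ = 62.41^(1/2) = 7.9000
SEM = 7.9000 · √(1 − 0.9520) = 7.9000 · √0.0480 ≈ 7.9000 · 0.2191 ≈ 1.7308
Standard error of the difference = 1.7308·√2 ≈ 2.4477
z = |23 − 25| / 2.4477 = 2 / 2.4477 ≈ 0.8171

0.82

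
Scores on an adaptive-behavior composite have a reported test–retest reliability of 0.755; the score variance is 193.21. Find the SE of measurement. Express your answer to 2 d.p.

6.88

σ = 193.21^(1/2) = 13.900
SEM = 13.900·√(1 − 0.755) ≈ 6.880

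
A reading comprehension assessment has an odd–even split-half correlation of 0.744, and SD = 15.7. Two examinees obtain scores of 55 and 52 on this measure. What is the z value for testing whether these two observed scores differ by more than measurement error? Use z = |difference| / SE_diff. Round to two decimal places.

Full-length reliability (Spearman-Brown) = 2(0.744)/(1+0.744) ≈ 0.8532
SEM = 15.7000 * √(1 − 0.8532) = 15.7000 * √0.1468 ≈ 15.7000 * 0.3831 ≈ 6.0151
SE_diff = √2 * SEM ≈ 8.5067
z = 3 / 8.5067 ≈ 0.3527

0.35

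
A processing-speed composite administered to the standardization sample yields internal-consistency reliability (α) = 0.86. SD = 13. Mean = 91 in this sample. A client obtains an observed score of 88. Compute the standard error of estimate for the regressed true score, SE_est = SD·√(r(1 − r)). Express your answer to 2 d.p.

SE_est = 13.0000·√[r(1 − r)] ≈ 4.5108

4.51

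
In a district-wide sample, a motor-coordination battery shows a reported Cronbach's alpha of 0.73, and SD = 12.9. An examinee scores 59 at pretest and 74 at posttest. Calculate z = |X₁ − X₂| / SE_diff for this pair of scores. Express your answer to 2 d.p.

1.58

The standard error of measurement is 12.90000·√(1 − 0.73000) ≃ 12.90000·0.51962 ≃ 6.70304.
SE_diff = √2 · SEM ≃ 9.47953
z = |59 − 74| / 9.47953 = 15 / 9.47953 ≃ 1.58236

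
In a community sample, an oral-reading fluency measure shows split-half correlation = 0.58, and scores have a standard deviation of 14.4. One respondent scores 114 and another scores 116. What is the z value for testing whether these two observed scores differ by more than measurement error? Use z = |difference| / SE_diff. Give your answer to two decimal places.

0.19

Spearman-Brown: r = 2(0.58) / (1 + 0.58) = 1.1600 / 1.5800 ≈ 0.7342
SEM = 14.4000 * √(1 − 0.7342) = 14.4000 * √0.2658 ≈ 14.4000 * 0.5156 ≈ 7.4244
Standard error of the difference = 7.4244·√2 ≈ 10.4996
z = |114 − 116| / 10.4996 = 2 / 10.4996 ≈ 0.1905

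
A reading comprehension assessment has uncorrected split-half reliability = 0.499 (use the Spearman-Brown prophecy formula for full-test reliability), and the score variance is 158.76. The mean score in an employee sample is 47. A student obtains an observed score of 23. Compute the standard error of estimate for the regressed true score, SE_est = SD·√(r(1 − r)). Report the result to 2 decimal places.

5.94

SD = √158.76 = 12.60000
r_full = 2·0.499 / (1 + 0.499) ≈ 0.66578
SE_est = SD · √(r(1 − r)) = 12.60000 · √0.22252 ≈ 12.60000 · 0.47172 ≈ 5.94365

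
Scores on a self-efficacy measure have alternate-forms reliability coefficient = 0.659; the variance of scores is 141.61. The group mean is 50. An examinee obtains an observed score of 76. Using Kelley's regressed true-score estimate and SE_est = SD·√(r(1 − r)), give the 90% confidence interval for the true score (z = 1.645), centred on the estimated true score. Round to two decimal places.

SD = √141.61 = 11.9000
Estimated true score = 0.6590*76 + (1 − 0.6590)*50 ≈ 67.1340
SE_est = SD * √(r(1 − r)) = 11.9000 * √0.2247 ≈ 11.9000 * 0.4740 ≈ 5.6411
CI = 67.1340 ± 1.645 * 5.6411 → [57.8543, 76.4137]

[57.85, 76.41]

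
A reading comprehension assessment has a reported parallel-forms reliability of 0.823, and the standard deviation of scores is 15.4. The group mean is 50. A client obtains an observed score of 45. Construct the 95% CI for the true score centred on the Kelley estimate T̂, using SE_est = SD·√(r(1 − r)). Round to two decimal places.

T̂ = 0.8230(45) + 0.1770(50) ≈ 45.8850
SE_est = SD · √(r(1 − r)) = 15.4000 · √0.1457 ≈ 15.4000 · 0.3817 ≈ 5.8777
CI = 45.8850 ± 1.96 · 5.8777 → [34.3647, 57.4053]

[34.36, 57.41]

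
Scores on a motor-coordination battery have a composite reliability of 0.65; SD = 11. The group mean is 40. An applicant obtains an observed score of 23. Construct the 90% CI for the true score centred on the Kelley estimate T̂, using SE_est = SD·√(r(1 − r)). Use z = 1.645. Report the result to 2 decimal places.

[20.32, 37.58]

T̂ = r·X + (1 − r)·M = 0.650×23 + 0.350×40 = 14.950 + 14.000 ≈ 28.950
SE_est = 11.000×√(0.650×0.350) ≈ 5.247
90% CI: 28.950 ± 8.631 ≈ (20.319, 37.581)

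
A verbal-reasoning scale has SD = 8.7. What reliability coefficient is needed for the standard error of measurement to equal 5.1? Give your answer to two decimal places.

r = 1 − (SEM / SD)² = 1 − (5.1000 / 8.7)² ≈ 1 − 0.3436 ≈ 0.6564

0.66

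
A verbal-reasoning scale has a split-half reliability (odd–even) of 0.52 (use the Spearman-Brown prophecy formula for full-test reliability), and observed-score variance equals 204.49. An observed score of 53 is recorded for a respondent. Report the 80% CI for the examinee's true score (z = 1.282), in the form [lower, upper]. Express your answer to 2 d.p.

[42.70, 63.30]

SD = √204.49 ≃ 14.3000
r_full = 2·0.52 / (1 + 0.52) ≃ 0.6842
SEM = 14.3000×√(1 − 0.6842) ≃ 8.0359
Margin = 1.282 × 8.0359 ≃ 10.3020
80% CI: 53 ± 10.3020 = [42.6980, 63.3020]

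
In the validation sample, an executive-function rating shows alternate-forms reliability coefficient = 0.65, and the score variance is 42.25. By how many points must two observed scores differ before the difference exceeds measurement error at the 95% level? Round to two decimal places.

10.66

σ = 42.25^(1/2) = 6.5000
SEM = 6.5000·√(1 − 0.6500) ≃ 3.8455
Standard error of the difference = 3.8455·√2 ≃ 5.4383
Smallest detectable difference = 1.96·5.4383 ≃ 10.6590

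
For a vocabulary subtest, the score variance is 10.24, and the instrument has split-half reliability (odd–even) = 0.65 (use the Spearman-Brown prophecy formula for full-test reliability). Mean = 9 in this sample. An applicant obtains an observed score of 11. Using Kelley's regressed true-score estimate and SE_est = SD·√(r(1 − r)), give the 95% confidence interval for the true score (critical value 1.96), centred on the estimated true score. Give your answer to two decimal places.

σ = 10.24^(1/2) = 3.200
Full-length reliability (Spearman-Brown) = 2(0.65)/(1+0.65) ≈ 0.788
Estimated true score = 0.788·11 + (1 − 0.788)·9 ≈ 10.576
SE_est = 3.200·√(0.788·0.212) ≈ 1.308
95% CI: 10.576 ± 2.564 ≈ (8.012, 13.140)

[8.01, 13.14]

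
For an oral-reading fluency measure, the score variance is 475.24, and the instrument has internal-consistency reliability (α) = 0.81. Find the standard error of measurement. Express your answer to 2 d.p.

SD = √475.24 ≈ 21.8000
SEM = 21.8000 × √(1 − 0.8100) = 21.8000 × √0.1900 ≈ 21.8000 × 0.4359 ≈ 9.5024

9.50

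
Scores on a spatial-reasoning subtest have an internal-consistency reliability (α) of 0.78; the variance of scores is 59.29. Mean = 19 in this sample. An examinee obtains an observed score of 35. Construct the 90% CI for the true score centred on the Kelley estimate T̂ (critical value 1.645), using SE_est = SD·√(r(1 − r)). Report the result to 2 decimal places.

σ = 59.29^(1/2) = 7.700
Estimated true score = 0.780*35 + (1 − 0.780)*19 ≈ 31.480
SE_est = SD * √(r(1 − r)) = 7.700 * √0.172 ≈ 7.700 * 0.414 ≈ 3.190
CI = 31.480 ± 1.645 * 3.190 → [26.233, 36.727]

[26.23, 36.73]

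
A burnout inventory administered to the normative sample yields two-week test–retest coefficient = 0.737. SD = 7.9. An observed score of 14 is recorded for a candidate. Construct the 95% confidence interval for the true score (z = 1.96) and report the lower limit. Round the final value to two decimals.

SEM = 7.90000 × √(1 − 0.73700) = 7.90000 × √0.26300 ≈ 7.90000 × 0.51284 ≈ 4.05140
Margin = 1.96 × 4.05140 ≈ 7.94074
Lower limit = 14 − 7.94074 ≈ 6.05926

6.06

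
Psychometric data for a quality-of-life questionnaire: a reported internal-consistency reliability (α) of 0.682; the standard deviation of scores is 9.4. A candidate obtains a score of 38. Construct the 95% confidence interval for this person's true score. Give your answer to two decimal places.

SEM = 9.40000 · √(1 − 0.68200) = 9.40000 · √0.31800 ≈ 9.40000 · 0.56391 ≈ 5.30080
1.96 · SEM ≈ 10.38957
Interval: (27.61043, 48.38957)

[27.61, 48.39]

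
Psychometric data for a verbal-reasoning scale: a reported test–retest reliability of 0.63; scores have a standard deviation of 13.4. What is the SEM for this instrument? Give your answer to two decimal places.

8.15

SEM = 13.4000 × √(1 − 0.6300) = 13.4000 × √0.3700 ≈ 13.4000 × 0.6083 ≈ 8.1509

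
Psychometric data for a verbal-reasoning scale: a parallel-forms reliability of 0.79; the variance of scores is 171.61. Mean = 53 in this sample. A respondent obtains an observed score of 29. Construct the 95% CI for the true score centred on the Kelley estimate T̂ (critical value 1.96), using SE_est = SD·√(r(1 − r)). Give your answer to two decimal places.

[23.58, 44.50]

σ = 171.61^(1/2) = 13.1000
T̂ = 0.7900(29) + 0.2100(53) ≈ 34.0400
SE_est = 13.1000·√(0.7900·0.2100) ≈ 5.3357
CI = 34.0400 ± 1.96 · 5.3357 → [23.5820, 44.4980]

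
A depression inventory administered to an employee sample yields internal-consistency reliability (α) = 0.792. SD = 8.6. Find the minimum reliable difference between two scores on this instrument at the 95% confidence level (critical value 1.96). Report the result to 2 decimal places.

SEM = 8.600·√(1 − 0.792) ≃ 3.922
SE_diff = SEM · √2 ≃ 3.922 · 1.414 ≃ 5.547
Smallest detectable difference = 1.96·5.547 ≃ 10.872

10.87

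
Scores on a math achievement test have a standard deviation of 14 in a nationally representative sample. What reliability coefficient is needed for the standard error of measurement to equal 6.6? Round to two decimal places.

r = 1 − (6.600/14)² ≈ 1 − 0.222 ≈ 0.778

0.78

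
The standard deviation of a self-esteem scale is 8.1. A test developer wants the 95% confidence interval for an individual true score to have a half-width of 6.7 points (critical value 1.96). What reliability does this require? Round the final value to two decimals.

Required SEM = 6.7 / 1.96 ≈ 3.4184
r = 1 − (SEM / SD)² = 1 − (3.4184 / 8.1)² ≈ 1 − 0.1781 ≈ 0.8219

0.82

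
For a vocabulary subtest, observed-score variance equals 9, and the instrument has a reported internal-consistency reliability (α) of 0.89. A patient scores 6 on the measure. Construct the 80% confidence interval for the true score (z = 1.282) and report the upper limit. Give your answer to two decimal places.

SD = √9 = 3.0000
The standard error of measurement is 3.0000·√(1 − 0.8900) ≈ 3.0000·0.3317 ≈ 0.9950.
1.282 · SEM ≈ 1.2756
Upper bound: 6 + 1.2756 = 7.2756

7.28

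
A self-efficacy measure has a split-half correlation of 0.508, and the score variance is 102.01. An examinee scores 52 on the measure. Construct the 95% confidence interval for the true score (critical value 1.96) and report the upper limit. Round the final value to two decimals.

63.31

SD = √102.01 ≈ 10.1000
r_full = 2·0.508 / (1 + 0.508) ≈ 0.6737
SEM = 10.1000*√(1 − 0.6737) ≈ 5.7690
1.96 * SEM ≈ 11.3073
Upper limit = 52 + 11.3073 ≈ 63.3073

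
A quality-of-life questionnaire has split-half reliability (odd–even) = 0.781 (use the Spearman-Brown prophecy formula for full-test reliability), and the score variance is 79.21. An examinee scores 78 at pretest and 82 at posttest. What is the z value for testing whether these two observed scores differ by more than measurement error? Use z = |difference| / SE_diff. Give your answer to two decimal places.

0.91

σ = 79.21^(1/2) = 8.9000
r_full = 2·0.781 / (1 + 0.781) ≃ 0.8770
SEM = 8.9000×√(1 − 0.8770) ≃ 3.1209
SE_diff = √2 × SEM ≃ 4.4136
z = |78 − 82| / 4.4136 = 4 / 4.4136 ≃ 0.9063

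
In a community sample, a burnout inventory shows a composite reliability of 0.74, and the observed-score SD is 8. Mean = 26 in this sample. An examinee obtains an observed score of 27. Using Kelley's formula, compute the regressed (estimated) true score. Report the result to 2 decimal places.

T̂ = r·X + (1 − r)·M = 0.740*27 + 0.260*26 = 19.980 + 6.760 ≈ 26.740

26.74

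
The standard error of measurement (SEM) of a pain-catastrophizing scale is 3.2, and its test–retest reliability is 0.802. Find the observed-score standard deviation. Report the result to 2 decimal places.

SD = SEM / √(1 − r) = 3.2 / √0.1980 ≈ 3.2 / 0.4450 ≈ 7.1915

7.19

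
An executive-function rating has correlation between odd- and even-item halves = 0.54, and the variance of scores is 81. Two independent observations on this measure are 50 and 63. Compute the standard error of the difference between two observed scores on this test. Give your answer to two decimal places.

SD = √81 ≈ 9.0000
Full-length reliability (Spearman-Brown) = 2(0.54)/(1+0.54) ≈ 0.7013
SEM = 9.0000 * √(1 − 0.7013) = 9.0000 * √0.2987 ≈ 9.0000 * 0.5465 ≈ 4.9188
SE_diff = SEM * √2 ≈ 4.9188 * 1.4142 ≈ 6.9563

6.96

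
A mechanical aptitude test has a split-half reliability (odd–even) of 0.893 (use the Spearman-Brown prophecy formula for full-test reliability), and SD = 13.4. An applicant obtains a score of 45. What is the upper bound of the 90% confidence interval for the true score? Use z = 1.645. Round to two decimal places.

50.24

Spearman-Brown: r = 2(0.893) / (1 + 0.893) = 1.786 / 1.893 ≃ 0.943
SEM = 13.400 · √(1 − 0.943) = 13.400 · √0.057 ≃ 13.400 · 0.238 ≃ 3.186
1.645 · SEM ≃ 5.241
Upper bound: 45 + 5.241 = 50.241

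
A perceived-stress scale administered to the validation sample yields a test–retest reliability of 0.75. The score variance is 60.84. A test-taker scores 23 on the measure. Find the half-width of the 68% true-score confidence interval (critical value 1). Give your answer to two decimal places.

3.90

SD = √60.84 ≈ 7.800
SEM = 7.800 · √(1 − 0.750) = 7.800 · √0.250 ≈ 7.800 · 0.500 ≈ 3.900
1 · SEM ≈ 3.900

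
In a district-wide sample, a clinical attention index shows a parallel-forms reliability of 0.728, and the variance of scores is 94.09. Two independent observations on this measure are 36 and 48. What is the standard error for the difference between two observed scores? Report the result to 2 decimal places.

7.15

SD = √94.09 = 9.700
The standard error of measurement is 9.700×√(1 − 0.728) ≈ 9.700×0.522 ≈ 5.059.
SE_diff = √2 × SEM ≈ 7.154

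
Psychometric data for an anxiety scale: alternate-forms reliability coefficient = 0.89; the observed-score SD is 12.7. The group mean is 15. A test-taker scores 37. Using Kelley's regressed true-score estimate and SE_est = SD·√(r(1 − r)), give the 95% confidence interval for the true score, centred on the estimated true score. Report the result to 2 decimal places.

[26.79, 42.37]

T̂ = r·X + (1 − r)·M = 0.8900·37 + 0.1100·15 = 32.9300 + 1.6500 ≈ 34.5800
SE_est = 12.7000·√(0.8900·0.1100) ≈ 3.9737
CI = 34.5800 ± 1.96 · 3.9737 → [26.7915, 42.3685]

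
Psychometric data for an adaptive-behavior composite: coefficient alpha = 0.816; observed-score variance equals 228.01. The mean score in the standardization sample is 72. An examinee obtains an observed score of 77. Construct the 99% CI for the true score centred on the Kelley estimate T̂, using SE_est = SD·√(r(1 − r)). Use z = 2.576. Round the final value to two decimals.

[61.01, 91.15]

SD = √228.01 = 15.1000
T̂ = r·X + (1 − r)·M = 0.8160*77 + 0.1840*72 = 62.8320 + 13.2480 ≈ 76.0800
SE_est = 15.1000·√[r(1 − r)] ≈ 5.8510
99% CI: 76.0800 ± 15.0722 ≈ (61.0078, 91.1522)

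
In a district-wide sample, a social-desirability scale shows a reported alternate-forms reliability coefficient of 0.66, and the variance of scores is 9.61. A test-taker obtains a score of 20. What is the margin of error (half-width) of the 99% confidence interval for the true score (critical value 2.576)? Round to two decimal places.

4.66

SD = √9.61 ≃ 3.1000
SEM = 3.1000*√(1 − 0.6600) ≃ 1.8076
2.576 * SEM ≃ 4.6564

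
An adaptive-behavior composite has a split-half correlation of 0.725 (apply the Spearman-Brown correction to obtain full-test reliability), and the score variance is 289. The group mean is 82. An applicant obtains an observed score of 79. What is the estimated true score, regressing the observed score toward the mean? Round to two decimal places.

79.48

Spearman-Brown: r = 2(0.725) / (1 + 0.725) = 1.45000 / 1.72500 ≈ 0.84058
T̂ = 0.84058(79) + 0.15942(82) ≈ 79.47826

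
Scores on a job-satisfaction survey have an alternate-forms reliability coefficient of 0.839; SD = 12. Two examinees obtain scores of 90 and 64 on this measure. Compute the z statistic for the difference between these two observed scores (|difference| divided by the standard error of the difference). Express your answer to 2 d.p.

3.82

SEM = 12.0000×√(1 − 0.8390) ≈ 4.8150
Standard error of the difference = 4.8150·√2 ≈ 6.8094
z = |90 − 64| / 6.8094 = 26 / 6.8094 ≈ 3.8182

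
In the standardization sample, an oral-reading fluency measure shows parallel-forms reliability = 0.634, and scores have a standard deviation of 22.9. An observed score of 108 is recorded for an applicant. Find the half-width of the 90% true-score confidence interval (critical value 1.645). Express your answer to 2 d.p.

22.79

SEM = 22.9000·√(1 − 0.6340) ≈ 13.8540
1.645 · SEM ≈ 22.7899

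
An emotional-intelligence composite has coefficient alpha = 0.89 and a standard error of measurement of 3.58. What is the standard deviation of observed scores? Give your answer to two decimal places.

σ = SEM·(1 − r)^(−1/2) ≈ 3.58·3.015 ≈ 10.794

10.79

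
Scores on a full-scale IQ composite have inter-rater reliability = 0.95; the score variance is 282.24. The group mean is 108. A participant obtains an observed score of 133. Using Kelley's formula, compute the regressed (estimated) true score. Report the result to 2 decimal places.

T̂ = 0.950(133) + 0.050(108) ≈ 131.750

131.75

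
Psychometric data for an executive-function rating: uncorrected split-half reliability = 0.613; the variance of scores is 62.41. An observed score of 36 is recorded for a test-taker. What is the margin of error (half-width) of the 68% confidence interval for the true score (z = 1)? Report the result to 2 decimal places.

SD = √62.41 = 7.9000
r_full = 2·0.613 / (1 + 0.613) ≈ 0.7601
SEM = 7.9000 · √(1 − 0.7601) = 7.9000 · √0.2399 ≈ 7.9000 · 0.4898 ≈ 3.8696
1 · SEM ≈ 3.8696

3.87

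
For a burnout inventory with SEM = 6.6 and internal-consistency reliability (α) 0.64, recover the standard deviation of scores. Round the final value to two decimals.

SD = 6.6 / √(1 − 0.64) ≈ 11.00000

11.00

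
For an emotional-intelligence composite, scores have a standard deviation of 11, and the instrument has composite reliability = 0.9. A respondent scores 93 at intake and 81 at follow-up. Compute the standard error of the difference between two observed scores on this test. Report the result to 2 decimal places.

SEM = 11.0000·√(1 − 0.9000) ≈ 3.4785
SE_diff = SEM · √2 ≈ 3.4785 · 1.4142 ≈ 4.9193

4.92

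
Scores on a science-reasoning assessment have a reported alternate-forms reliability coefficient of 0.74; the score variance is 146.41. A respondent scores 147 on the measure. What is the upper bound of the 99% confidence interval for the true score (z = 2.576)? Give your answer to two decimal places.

162.89

SD = √146.41 = 12.1000
SEM = 12.1000 × √(1 − 0.7400) = 12.1000 × √0.2600 ≈ 12.1000 × 0.5099 ≈ 6.1698
Margin = 2.576 × 6.1698 ≈ 15.8934
Upper bound: 147 + 15.8934 = 162.8934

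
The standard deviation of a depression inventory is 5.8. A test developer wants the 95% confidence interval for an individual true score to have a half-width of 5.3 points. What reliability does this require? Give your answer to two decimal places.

SEM needed = half-width / z = 5.3/1.96 ≈ 2.70408
r = 1 − (SEM / SD)² = 1 − (2.70408 / 5.8)² ≈ 1 − 0.21736 ≈ 0.78264

0.78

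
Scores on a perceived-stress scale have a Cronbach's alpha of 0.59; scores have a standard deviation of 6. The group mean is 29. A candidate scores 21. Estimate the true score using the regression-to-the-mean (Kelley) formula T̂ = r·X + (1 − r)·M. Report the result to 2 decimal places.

24.28

Estimated true score = 0.590×21 + (1 − 0.590)×29 ≈ 24.280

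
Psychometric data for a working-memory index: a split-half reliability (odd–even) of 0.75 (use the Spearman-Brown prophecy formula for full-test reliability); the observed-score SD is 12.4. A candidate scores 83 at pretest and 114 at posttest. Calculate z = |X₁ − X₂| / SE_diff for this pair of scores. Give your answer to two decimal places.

4.68

r_full = 2·0.75 / (1 + 0.75) ≈ 0.8571
SEM = 12.4000×√(1 − 0.8571) ≈ 4.6868
SE_diff = √2 × SEM ≈ 6.6281
z = 31 / 6.6281 ≈ 4.6771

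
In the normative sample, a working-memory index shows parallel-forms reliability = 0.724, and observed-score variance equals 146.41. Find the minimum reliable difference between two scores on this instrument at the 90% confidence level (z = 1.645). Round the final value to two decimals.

SD = √146.41 ≈ 12.100
SEM = 12.100 * √(1 − 0.724) = 12.100 * √0.276 ≈ 12.100 * 0.525 ≈ 6.357
SE_diff = SEM * √2 ≈ 6.357 * 1.414 ≈ 8.990
Minimum reliable difference = 1.645 * SE_diff ≈ 1.645 * 8.990 ≈ 14.788

14.79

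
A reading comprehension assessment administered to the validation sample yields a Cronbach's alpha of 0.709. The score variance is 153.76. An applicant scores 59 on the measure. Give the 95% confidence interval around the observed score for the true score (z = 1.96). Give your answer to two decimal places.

σ = 153.76^(1/2) = 12.400
SEM = 12.400 × √(1 − 0.709) = 12.400 × √0.291 ≈ 12.400 × 0.539 ≈ 6.689
Half-width = 1.96×6.689 ≈ 13.111
95% CI: 59 ± 13.111 = [45.889, 72.111]

[45.89, 72.11]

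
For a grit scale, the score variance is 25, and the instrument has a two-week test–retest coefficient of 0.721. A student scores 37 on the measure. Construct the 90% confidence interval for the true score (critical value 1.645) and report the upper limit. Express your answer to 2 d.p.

41.34

SD = √25 ≈ 5.0000
The standard error of measurement is 5.0000·√(1 − 0.7210) ≈ 5.0000·0.5282 ≈ 2.6410.
Margin = 1.645 · 2.6410 ≈ 4.3445
Upper bound: 37 + 4.3445 = 41.3445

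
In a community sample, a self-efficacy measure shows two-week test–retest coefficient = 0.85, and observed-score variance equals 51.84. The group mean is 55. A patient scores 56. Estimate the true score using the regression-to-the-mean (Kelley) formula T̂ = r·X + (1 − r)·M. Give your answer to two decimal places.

T̂ = 0.85000(56) + 0.15000(55) ≈ 55.85000

55.85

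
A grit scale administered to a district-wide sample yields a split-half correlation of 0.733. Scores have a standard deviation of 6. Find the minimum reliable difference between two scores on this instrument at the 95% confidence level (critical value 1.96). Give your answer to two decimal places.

6.53

r_full = 2·0.733 / (1 + 0.733) ≈ 0.846
SEM = 6.000 · √(1 − 0.846) = 6.000 · √0.154 ≈ 6.000 · 0.393 ≈ 2.355
SE_diff = SEM · √2 ≈ 2.355 · 1.414 ≈ 3.331
Minimum reliable difference = 1.96 · SE_diff ≈ 1.96 · 3.331 ≈ 6.528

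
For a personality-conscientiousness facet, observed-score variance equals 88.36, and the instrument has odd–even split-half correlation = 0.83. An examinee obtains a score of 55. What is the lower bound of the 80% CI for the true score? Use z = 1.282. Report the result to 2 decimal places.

51.33

σ = 88.36^(1/2) = 9.400
r_full = 2·0.83 / (1 + 0.83) ≈ 0.907
The standard error of measurement is 9.400*√(1 − 0.907) ≈ 9.400*0.305 ≈ 2.865.
Half-width = 1.282*2.865 ≈ 3.673
Lower bound: 55 − 3.673 = 51.327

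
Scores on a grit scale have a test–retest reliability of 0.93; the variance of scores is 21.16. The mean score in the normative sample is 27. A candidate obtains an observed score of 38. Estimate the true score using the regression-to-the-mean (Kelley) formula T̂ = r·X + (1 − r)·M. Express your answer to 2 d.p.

Estimated true score = 0.9300×38 + (1 − 0.9300)×27 ≈ 37.2300

37.23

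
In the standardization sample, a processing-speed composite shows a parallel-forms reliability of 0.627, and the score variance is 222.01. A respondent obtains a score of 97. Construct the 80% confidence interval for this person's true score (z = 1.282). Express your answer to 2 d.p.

[85.33, 108.67]

SD = √222.01 = 14.90000
SEM = 14.90000·√(1 − 0.62700) ≈ 9.09999
Half-width = 1.282·9.09999 ≈ 11.66618
CI = 97 ± 11.66618 → [85.33382, 108.66618]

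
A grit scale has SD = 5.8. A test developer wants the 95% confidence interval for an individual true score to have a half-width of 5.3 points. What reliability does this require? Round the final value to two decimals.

0.78

SEM needed = half-width / z = 5.3/1.96 ≃ 2.70408
Required reliability = 1 − (SEM/SD)² = 1 − 0.21736 ≃ 0.78264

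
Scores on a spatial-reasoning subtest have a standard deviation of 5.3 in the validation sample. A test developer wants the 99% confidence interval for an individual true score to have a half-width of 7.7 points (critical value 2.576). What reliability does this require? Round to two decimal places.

SEM needed = half-width / z = 7.7/2.576 ≃ 2.9891
r = 1 − (SEM / SD)² = 1 − (2.9891 / 5.3)² ≃ 1 − 0.3181 ≃ 0.6819

0.68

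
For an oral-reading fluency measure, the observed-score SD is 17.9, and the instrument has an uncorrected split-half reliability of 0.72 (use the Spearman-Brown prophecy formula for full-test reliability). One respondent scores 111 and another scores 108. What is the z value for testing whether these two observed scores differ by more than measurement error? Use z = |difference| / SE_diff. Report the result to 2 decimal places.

Full-length reliability (Spearman-Brown) = 2(0.72)/(1+0.72) ≈ 0.83721
The standard error of measurement is 17.90000×√(1 − 0.83721) ≈ 17.90000×0.40347 ≈ 7.22217.
SE_diff = √2 × SEM ≈ 10.21369
z = 3 / 10.21369 ≈ 0.29372

0.29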